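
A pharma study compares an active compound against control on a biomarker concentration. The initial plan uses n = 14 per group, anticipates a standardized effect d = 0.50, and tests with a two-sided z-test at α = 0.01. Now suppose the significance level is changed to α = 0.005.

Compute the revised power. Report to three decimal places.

δ = d·√(n/2) = 0.50 × √(14/2) = 1.3229 (unchanged). New critical value: z_{0.0025} = 2.807.
Revised power = Φ(δ − 2.807) + Φ(−δ − 2.807) = Φ(-1.484) + Φ(-4.130) = 0.0689 + 0.0000 = 0.0689.

Power ≈ 0.069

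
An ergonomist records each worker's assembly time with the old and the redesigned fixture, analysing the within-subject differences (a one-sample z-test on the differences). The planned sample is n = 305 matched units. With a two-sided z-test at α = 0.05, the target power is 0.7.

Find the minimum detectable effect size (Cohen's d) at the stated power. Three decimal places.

Required noncentrality: δ = z_{0.025} + z_{0.30} = 1.960 + 0.524 = 2.484.
(The second rejection-region term Φ(−δ − z_{α/2}) is negligible and dropped.)
δ = d·√n ⇒ d = δ/√n = 2.484/√305 = 0.1423.

d ≈ 0.142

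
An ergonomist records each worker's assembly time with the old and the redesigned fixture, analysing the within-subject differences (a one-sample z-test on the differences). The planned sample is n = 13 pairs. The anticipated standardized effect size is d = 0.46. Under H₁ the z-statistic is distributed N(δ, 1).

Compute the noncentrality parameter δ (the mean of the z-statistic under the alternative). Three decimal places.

δ = d·√n = 0.46 × √13 = 1.6586

δ ≈ 1.659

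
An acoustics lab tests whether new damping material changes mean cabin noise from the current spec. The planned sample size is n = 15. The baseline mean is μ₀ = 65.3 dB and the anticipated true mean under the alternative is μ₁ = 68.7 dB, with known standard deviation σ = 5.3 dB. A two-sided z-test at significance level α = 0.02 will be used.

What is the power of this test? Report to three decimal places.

Standardized effect: d = |μ₁ − μ₀| / σ = |68.7 − 65.3| / 5.3 = 0.6415
Noncentrality parameter: δ = d·√n = 0.6415 × √15 = 2.4846
Critical value for a two-sided test at α = 0.02: z_{α/2} = 2.326.
Power = Φ(δ − 2.326) + Φ(−δ − 2.326) = Φ(0.158) + Φ(-4.811) = 0.5629 + 0.0000 = 0.5629.

Power ≈ 0.563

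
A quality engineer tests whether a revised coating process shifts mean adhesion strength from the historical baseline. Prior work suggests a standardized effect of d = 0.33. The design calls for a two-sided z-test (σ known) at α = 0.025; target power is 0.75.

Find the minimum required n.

n = 79

For power 0.75 need Φ(δ − z_{0.0125}) = 0.75, so δ = z_{0.0125} + z_{0.25} = 2.241 + 0.674 = 2.916.
(Ignoring the negligible lower-tail rejection probability gives the usual closed-form inversion.)
δ = d·√n ⇒ n = (δ/d)² = (2.916 / 0.33)² = 78.08.
Rounding up, n = 79.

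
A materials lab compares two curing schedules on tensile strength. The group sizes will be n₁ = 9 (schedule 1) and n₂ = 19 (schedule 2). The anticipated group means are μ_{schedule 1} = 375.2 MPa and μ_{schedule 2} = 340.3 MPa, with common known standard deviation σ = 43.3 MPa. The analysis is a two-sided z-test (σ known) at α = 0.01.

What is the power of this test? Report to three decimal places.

Standardized effect: d = |μ_{schedule 1} − μ_{schedule 2}| / σ = |375.2 − 340.3| / 43.3 = 0.8060
Noncentrality parameter: δ = d / √(1/n₁ + 1/n₂) = 0.8060 / √(1/9 + 1/19) = 1.9918
Two-sided α = 0.01 → critical value z_{0.005} = 2.576.
Power = Φ(δ − 2.576) + Φ(−δ − 2.576) = Φ(-0.584) + Φ(-4.568) = 0.2796 + 0.0000 = 0.2796.

Power ≈ 0.280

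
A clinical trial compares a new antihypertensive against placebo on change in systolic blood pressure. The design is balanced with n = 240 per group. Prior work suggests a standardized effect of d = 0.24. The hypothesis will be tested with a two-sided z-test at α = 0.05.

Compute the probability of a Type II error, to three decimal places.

Noncentrality parameter: δ = d·√(n/2) = 0.24 × √(240/2) = 2.6291
Two-sided α = 0.05 → critical value z_{0.025} = 1.960.
Power = Φ(δ − 1.960) + Φ(−δ − 1.960) = Φ(0.669) + Φ(-4.589) = 0.7483 + 0.0000 = 0.7483.
Type II error: β = 1 − power = 1 − 0.7483 = 0.2517.

β ≈ 0.252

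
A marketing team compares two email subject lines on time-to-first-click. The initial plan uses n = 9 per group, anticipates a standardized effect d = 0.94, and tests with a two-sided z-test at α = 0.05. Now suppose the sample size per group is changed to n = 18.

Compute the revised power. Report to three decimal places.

Power ≈ 0.805

With n = 18 per group: δ = d·√(n/2) = 0.94 × √(18/2) = 2.8200. Critical value z_{0.025} = 1.960.
Revised power = Φ(δ − 1.960) + Φ(−δ − 1.960) = Φ(0.860) + Φ(-4.780) = 0.8051 + 0.0000 = 0.8051.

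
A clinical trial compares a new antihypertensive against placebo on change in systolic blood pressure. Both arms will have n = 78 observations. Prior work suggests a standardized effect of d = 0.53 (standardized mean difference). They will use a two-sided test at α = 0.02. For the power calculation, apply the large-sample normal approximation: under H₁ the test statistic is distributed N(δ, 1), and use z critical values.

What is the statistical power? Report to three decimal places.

Power ≈ 0.837

Noncentrality parameter: δ = d·√(n/2) = 0.53 × √(78/2) = 3.3098
Two-sided α = 0.02 → critical value z_{0.01} = 2.326.
Power = Φ(δ − 2.326) + Φ(−δ − 2.326) = Φ(0.984) + Φ(-5.636) = 0.8373 + 0.0000 = 0.8373.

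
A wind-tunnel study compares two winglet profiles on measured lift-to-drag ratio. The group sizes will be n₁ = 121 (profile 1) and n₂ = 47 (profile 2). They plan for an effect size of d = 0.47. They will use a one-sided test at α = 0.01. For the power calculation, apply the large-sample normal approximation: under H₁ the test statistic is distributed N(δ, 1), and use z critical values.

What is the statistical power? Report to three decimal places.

Noncentrality parameter: δ = d / √(1/n₁ + 1/n₂) = 0.47 / √(1/121 + 1/47) = 2.7345
Critical value for a one-sided test at α = 0.01: z_α = 2.326.
Power = Φ(δ − 2.326) = Φ(0.408) = 0.6584.

Power ≈ 0.658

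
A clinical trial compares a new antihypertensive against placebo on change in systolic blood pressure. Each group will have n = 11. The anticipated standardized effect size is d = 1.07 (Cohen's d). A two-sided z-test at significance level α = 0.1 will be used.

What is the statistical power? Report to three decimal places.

Noncentrality parameter: δ = d·√(n/2) = 1.07 × √(11/2) = 2.5094
Two-sided α = 0.1 → critical value z_{0.05} = 1.645.
Power = Φ(δ − 1.645) + Φ(−δ − 1.645) = Φ(0.865) + Φ(-4.154) = 0.8063 + 0.0000 = 0.8064.

Power ≈ 0.806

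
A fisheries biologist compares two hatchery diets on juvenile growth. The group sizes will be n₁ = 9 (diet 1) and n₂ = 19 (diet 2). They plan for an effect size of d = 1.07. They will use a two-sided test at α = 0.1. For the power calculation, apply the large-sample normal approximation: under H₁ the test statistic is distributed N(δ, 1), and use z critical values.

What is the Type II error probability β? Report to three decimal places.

Noncentrality parameter: δ = d / √(1/n₁ + 1/n₂) = 1.07 / √(1/9 + 1/19) = 2.6443
Critical value for a two-sided test at α = 0.1: z_{α/2} = 1.645.
Power = Φ(δ − 1.645) + Φ(−δ − 1.645) = Φ(0.999) + Φ(-4.289) = 0.8412 + 0.0000 = 0.8412.
Type II error: β = 1 − power = 1 − 0.8412 = 0.1588.

β ≈ 0.159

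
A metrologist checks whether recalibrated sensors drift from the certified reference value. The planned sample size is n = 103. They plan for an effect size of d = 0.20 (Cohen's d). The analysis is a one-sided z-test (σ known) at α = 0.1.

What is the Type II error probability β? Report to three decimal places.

β ≈ 0.227

Noncentrality parameter: δ = d·√n = 0.20 × √103 = 2.0298
Critical value for a one-sided test at α = 0.1: z_α = 1.282.
Power = P(Z > 1.282 − δ) = Φ(0.748) = 0.7728.
Type II error: β = 1 − power = 1 − 0.7728 = 0.2272.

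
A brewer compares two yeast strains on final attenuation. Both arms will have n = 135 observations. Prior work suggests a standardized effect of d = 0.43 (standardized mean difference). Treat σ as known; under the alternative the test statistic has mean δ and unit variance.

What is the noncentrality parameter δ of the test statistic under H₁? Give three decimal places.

The noncentrality parameter scales effect size by the design's sample-size factor: δ = d·√(n/2) = 0.43 × √(135/2) = 3.5328

δ ≈ 3.533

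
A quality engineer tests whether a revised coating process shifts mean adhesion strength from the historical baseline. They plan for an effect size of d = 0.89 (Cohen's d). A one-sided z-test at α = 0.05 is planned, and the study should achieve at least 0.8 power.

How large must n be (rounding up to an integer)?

For power 0.8 need Φ(δ − z_{0.05}) = 0.8, so δ = z_{0.05} + z_{0.20} = 1.645 + 0.842 = 2.486.
δ = d·√n ⇒ n = (δ/d)² = (2.486 / 0.89)² = 7.81.
Round up to the next whole unit.

n = 8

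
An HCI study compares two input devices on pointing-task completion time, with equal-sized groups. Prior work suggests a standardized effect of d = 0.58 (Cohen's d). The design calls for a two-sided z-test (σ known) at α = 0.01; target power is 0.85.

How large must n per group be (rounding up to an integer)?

For power 0.85 need Φ(δ − z_{0.005}) = 0.85, so δ = z_{0.005} + z_{0.15} = 2.576 + 1.036 = 3.612.
(For δ > 0 the lower-tail rejection region contributes negligibly to power, so the one-term inversion is standard.)
δ = d·√(n/2) ⇒ n = 2(δ/d)² = 2 × (3.612 / 0.58)² = 77.58.
Rounding up, n = 78 per group.

n = 78 per group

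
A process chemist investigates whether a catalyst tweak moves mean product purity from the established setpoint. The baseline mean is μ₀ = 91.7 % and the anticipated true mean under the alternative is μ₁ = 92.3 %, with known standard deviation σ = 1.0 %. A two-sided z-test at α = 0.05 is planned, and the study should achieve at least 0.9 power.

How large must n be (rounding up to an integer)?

Standardized effect: d = |μ₁ − μ₀| / σ = |92.3 − 91.7| / 1.0 = 0.6000
For power 0.9 need Φ(δ − z_{0.025}) = 0.9, so δ = z_{0.025} + z_{0.10} = 1.960 + 1.282 = 3.242.
(For δ > 0 the lower-tail rejection region contributes negligibly to power, so the one-term inversion is standard.)
δ = d·√n ⇒ n = (δ/d)² = (3.242 / 0.6000)² = 29.19.
Rounding up, n = 30.

n = 30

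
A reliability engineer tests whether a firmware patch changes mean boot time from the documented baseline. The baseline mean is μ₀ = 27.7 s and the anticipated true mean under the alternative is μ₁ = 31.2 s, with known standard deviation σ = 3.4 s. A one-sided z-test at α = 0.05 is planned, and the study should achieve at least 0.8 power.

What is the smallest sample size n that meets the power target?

n = 6

Standardized effect: d = |μ₁ − μ₀| / σ = |31.2 − 27.7| / 3.4 = 1.0294
For power 0.8 need Φ(δ − z_{0.05}) = 0.8, so δ = z_{0.05} + z_{0.20} = 1.645 + 0.842 = 2.486.
δ = d·√n ⇒ n = (δ/d)² = (2.486 / 1.0294)² = 5.83.
Rounding up, n = 6.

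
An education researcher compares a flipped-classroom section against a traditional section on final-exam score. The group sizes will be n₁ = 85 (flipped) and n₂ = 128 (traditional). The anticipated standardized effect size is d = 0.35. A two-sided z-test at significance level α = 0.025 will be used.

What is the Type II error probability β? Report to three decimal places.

β ≈ 0.397

Noncentrality parameter: δ = d / √(1/n₁ + 1/n₂) = 0.35 / √(1/85 + 1/128) = 2.5015
Critical value for a two-sided test at α = 0.025: z_{α/2} = 2.241.
Power = Φ(δ − 2.241) + Φ(−δ − 2.241) = Φ(0.260) + Φ(-4.743) = 0.6026 + 0.0000 = 0.6026.
Type II error: β = 1 − power = 1 − 0.6026 = 0.3974.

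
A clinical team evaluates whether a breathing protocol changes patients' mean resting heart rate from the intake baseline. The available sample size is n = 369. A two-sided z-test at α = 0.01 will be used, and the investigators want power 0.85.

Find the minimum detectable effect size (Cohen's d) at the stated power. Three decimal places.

d ≈ 0.188

Required noncentrality: δ = z_{0.005} + z_{0.15} = 2.576 + 1.036 = 3.612.
(Lower-tail contribution to power is negligible for δ > 0.)
δ = d·√n ⇒ d = δ/√n = 3.612/√369 = 0.1880.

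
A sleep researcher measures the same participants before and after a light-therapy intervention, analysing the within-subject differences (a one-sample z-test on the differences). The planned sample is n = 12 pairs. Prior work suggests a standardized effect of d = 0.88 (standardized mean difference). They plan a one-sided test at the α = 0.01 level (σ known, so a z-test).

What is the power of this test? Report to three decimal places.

Noncentrality parameter: δ = d·√n = 0.88 × √12 = 3.0484
Critical value for a one-sided test at α = 0.01: z_α = 2.326.
Power = Φ(δ − 2.326) = Φ(0.722) = 0.7649.

Power ≈ 0.765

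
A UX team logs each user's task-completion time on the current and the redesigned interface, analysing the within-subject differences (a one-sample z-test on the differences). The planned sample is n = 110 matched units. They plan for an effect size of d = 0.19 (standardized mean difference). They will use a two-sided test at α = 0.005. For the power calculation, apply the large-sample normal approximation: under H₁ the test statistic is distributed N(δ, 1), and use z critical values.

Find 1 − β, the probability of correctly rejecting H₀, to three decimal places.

Power ≈ 0.208

Noncentrality parameter: δ = d·√n = 0.19 × √110 = 1.9927
Critical value for a two-sided test at α = 0.005: z_{α/2} = 2.807.
Power = Φ(δ − 2.807) + Φ(−δ − 2.807) = Φ(-0.814) + Φ(-4.800) = 0.2077 + 0.0000 = 0.2077.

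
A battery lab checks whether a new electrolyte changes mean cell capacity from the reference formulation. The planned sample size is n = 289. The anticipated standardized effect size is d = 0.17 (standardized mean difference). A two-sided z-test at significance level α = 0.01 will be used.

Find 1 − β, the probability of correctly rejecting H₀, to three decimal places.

Power ≈ 0.623

Noncentrality parameter: δ = d·√n = 0.17 × √289 = 2.8900
Critical value for a two-sided test at α = 0.01: z_{α/2} = 2.576.
Power = Φ(δ − 2.576) + Φ(−δ − 2.576) = Φ(0.314) + Φ(-5.466) = 0.6233 + 0.0000 = 0.6233.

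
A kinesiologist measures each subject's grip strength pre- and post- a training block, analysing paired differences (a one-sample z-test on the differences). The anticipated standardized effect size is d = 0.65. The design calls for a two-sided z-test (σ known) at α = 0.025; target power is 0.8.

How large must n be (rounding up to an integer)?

n = 23

Set Φ(δ − 2.241) = 0.8; then δ − 2.241 = Φ⁻¹(0.8) = 0.842, giving δ = 3.083.
(For δ > 0 the lower-tail rejection region contributes negligibly to power, so the one-term inversion is standard.)
δ = d·√n ⇒ n = (δ/d)² = (3.083 / 0.65)² = 22.50.
Round up to the next whole unit.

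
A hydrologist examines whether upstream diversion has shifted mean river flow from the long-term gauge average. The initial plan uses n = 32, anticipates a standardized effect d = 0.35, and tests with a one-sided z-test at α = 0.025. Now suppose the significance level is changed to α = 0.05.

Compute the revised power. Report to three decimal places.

Power ≈ 0.631

δ = d·√n = 0.35 × √32 = 1.9799 (unchanged). New critical value: z_{0.05} = 1.645.
Revised power = Φ(δ − 1.645) = Φ(0.335) = 0.6312.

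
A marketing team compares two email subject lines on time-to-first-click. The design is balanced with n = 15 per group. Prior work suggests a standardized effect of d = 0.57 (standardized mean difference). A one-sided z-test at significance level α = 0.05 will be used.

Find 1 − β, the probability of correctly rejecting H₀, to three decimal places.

Power ≈ 0.467

Noncentrality parameter: λ = d·√(n/2) = 0.57 × √(15/2) = 1.5610
Critical value for a one-sided test at α = 0.05: z_α = 1.645.
Power = Φ(λ − 1.645) = Φ(-0.084) = 0.4666.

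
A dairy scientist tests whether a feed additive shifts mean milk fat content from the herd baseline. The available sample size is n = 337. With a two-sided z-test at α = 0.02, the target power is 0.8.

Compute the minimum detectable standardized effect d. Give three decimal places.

Need Φ(δ − 2.326) = 0.8, so δ = 2.326 + 0.842 = 3.168.
(The second rejection-region term Φ(−δ − z_{α/2}) is negligible and dropped.)
δ = d·√n ⇒ d = δ/√n = 3.168/√337 = 0.1726.

d ≈ 0.173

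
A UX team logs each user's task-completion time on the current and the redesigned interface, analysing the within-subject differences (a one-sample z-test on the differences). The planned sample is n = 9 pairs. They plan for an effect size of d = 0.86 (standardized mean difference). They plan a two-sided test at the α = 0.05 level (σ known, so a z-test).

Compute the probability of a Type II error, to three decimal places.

β ≈ 0.268

Noncentrality parameter: δ = d·√n = 0.86 × √9 = 2.5800
Two-sided α = 0.05 → critical value z_{0.025} = 1.960.
Power = Φ(δ − 1.960) + Φ(−δ − 1.960) = Φ(0.620) + Φ(-4.540) = 0.7324 + 0.0000 = 0.7324.
Type II error: β = 1 − power = 1 − 0.7324 = 0.2676.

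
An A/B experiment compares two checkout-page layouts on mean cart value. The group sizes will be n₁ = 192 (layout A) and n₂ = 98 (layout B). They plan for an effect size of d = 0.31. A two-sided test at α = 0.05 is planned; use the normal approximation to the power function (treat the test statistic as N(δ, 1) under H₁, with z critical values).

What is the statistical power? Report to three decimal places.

Power ≈ 0.704

Noncentrality parameter: δ = d / √(1/n₁ + 1/n₂) = 0.31 / √(1/192 + 1/98) = 2.4970
Two-sided α = 0.05 → critical value z_{0.025} = 1.960.
Power = Φ(δ − 1.960) + Φ(−δ − 1.960) = Φ(0.537) + Φ(-4.457) = 0.7044 + 0.0000 = 0.7044.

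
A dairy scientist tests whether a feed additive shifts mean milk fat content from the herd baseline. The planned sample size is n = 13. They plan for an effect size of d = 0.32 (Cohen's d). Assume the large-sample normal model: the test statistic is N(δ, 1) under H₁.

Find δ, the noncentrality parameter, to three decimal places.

The noncentrality parameter scales effect size by the design's sample-size factor: δ = d·√n = 0.32 × √13 = 1.1538

δ ≈ 1.154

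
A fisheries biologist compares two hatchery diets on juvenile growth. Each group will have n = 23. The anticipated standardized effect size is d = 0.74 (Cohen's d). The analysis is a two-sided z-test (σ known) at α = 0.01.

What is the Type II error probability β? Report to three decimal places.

Noncentrality parameter: δ = d·√(n/2) = 0.74 × √(23/2) = 2.5095
Critical value for a two-sided test at α = 0.01: z_{α/2} = 2.576.
Power = Φ(δ − 2.576) + Φ(−δ − 2.576) = Φ(-0.066) + Φ(-5.085) = 0.4735 + 0.0000 = 0.4735.
Type II error: β = 1 − power = 1 − 0.4735 = 0.5265.

β ≈ 0.526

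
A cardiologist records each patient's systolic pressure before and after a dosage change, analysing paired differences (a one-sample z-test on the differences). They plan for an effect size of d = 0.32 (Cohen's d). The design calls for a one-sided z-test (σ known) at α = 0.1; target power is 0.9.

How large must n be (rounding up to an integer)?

For power 0.9 need Φ(δ − z_{0.1}) = 0.9, so δ = z_{0.1} + z_{0.10} = 1.282 + 1.282 = 2.563.
δ = d·√n ⇒ n = (δ/d)² = (2.563 / 0.32)² = 64.16.
Rounding up, n = 65.

n = 65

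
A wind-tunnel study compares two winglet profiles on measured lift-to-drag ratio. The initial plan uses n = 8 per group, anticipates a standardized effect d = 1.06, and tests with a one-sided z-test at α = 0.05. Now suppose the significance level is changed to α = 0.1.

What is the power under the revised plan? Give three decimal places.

δ = d·√(n/2) = 1.06 × √(8/2) = 2.1200 (unchanged). New critical value: z_{0.1} = 1.282.
Revised power = Φ(δ − 1.282) = Φ(0.838) = 0.7991.

Power ≈ 0.799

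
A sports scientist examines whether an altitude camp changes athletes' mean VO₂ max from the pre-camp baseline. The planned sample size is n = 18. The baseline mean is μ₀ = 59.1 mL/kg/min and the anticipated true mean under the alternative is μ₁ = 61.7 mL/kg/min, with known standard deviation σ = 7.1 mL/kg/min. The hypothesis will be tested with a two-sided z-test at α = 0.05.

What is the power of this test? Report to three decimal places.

Standardized effect: d = |μ₁ − μ₀| / σ = |61.7 − 59.1| / 7.1 = 0.3662
Noncentrality parameter: δ = d·√n = 0.3662 × √18 = 1.5536
Critical value for a two-sided test at α = 0.05: z_{α/2} = 1.960.
Power = Φ(δ − 1.960) + Φ(−δ − 1.960) = Φ(-0.406) + Φ(-3.514) = 0.3423 + 0.0002 = 0.3425.

Power ≈ 0.342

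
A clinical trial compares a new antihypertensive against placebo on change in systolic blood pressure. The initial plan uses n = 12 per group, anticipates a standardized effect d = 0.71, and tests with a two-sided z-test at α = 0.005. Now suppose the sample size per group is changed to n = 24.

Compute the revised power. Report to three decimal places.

Power ≈ 0.364

With n = 24 per group: δ = d·√(n/2) = 0.71 × √(24/2) = 2.4595. Critical value z_{0.0025} = 2.807.
Revised power = Φ(δ − 2.807) + Φ(−δ − 2.807) = Φ(-0.348) + Φ(-5.267) = 0.3641 + 0.0000 = 0.3641.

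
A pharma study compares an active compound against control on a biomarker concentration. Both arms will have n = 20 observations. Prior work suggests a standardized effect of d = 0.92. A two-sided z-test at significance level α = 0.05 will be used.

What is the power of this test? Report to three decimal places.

Power ≈ 0.829

Noncentrality parameter: δ = d·√(n/2) = 0.92 × √(20/2) = 2.9093
Critical value for a two-sided test at α = 0.05: z_{α/2} = 1.960.
Power = Φ(δ − 1.960) + Φ(−δ − 1.960) = Φ(0.949) + Φ(-4.869) = 0.8288 + 0.0000 = 0.8288.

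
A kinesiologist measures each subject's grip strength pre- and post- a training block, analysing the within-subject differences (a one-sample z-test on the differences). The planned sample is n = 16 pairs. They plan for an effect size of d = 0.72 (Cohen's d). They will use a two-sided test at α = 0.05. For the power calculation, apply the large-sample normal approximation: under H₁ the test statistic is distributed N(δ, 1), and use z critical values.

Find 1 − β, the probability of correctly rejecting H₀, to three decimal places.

Noncentrality parameter: δ = d·√n = 0.72 × √16 = 2.8800
Critical value for a two-sided test at α = 0.05: z_{α/2} = 1.960.
Power = Φ(δ − 1.960) + Φ(−δ − 1.960) = Φ(0.920) + Φ(-4.840) = 0.8212 + 0.0000 = 0.8212.

Power ≈ 0.821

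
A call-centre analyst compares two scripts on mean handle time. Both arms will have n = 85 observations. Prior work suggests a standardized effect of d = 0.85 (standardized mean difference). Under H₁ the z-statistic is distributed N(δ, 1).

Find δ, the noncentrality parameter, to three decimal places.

δ ≈ 5.541

δ = d·√(n/2) = 0.85 × √(85/2) = 5.5413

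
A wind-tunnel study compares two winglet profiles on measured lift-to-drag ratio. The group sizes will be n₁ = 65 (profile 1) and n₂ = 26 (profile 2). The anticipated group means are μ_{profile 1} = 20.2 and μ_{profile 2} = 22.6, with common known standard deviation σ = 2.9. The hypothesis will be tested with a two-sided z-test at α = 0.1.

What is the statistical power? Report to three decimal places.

Power ≈ 0.973

Standardized effect: d = |μ_{profile 1} − μ_{profile 2}| / σ = |20.2 − 22.6| / 2.9 = 0.8276
Noncentrality parameter: δ = d / √(1/n₁ + 1/n₂) = 0.8276 / √(1/65 + 1/26) = 3.5664
Critical value for a two-sided test at α = 0.1: z_{α/2} = 1.645.
Power = Φ(δ − 1.645) + Φ(−δ − 1.645) = Φ(1.922) + Φ(-5.211) = 0.9727 + 0.0000 = 0.9727.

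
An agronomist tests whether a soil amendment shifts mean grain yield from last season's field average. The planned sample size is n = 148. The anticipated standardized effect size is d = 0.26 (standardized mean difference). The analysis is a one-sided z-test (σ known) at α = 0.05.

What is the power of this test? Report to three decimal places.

Noncentrality parameter: δ = d·√n = 0.26 × √148 = 3.1630
Critical value for a one-sided test at α = 0.05: z_α = 1.645.
Power = Φ(δ − 1.645) = Φ(1.518) = 0.9355.

Power ≈ 0.936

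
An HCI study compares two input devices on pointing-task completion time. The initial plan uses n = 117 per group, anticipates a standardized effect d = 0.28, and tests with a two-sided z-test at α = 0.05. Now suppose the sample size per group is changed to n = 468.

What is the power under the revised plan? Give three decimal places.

With n = 468 per group: δ = d·√(n/2) = 0.28 × √(468/2) = 4.2832. Critical value z_{0.025} = 1.960.
Revised power = Φ(δ − 1.960) + Φ(−δ − 1.960) = Φ(2.323) + Φ(-6.243) = 0.9899 + 0.0000 = 0.9899.

Power ≈ 0.990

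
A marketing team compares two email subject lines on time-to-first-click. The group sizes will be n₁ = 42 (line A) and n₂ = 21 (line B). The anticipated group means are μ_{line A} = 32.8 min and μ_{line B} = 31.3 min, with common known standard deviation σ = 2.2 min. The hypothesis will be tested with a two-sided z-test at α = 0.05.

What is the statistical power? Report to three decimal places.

Power ≈ 0.723

Standardized effect: d = |μ_{line A} − μ_{line B}| / σ = |32.8 − 31.3| / 2.2 = 0.6818
Noncentrality parameter: δ = d / √(1/n₁ + 1/n₂) = 0.6818 / √(1/42 + 1/21) = 2.5511
Two-sided α = 0.05 → critical value z_{0.025} = 1.960.
Power = Φ(δ − 1.960) + Φ(−δ − 1.960) = Φ(0.591) + Φ(-4.511) = 0.7228 + 0.0000 = 0.7228.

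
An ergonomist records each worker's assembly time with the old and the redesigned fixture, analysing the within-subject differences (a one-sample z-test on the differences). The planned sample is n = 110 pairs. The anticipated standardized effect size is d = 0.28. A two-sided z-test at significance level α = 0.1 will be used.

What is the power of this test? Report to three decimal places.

Power ≈ 0.902

Noncentrality parameter: δ = d·√n = 0.28 × √110 = 2.9367
Two-sided α = 0.1 → critical value z_{0.05} = 1.645.
Power = Φ(δ − 1.645) + Φ(−δ − 1.645) = Φ(1.292) + Φ(-4.582) = 0.9018 + 0.0000 = 0.9018.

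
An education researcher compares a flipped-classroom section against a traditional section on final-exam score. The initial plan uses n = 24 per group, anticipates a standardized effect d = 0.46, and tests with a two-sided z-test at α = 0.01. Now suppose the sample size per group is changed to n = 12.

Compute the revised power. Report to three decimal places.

Power ≈ 0.074

With n = 12 per group: δ = d·√(n/2) = 0.46 × √(12/2) = 1.1268. Critical value z_{0.005} = 2.576.
Revised power = Φ(δ − 2.576) + Φ(−δ − 2.576) = Φ(-1.449) + Φ(-3.703) = 0.0737 + 0.0001 = 0.0738.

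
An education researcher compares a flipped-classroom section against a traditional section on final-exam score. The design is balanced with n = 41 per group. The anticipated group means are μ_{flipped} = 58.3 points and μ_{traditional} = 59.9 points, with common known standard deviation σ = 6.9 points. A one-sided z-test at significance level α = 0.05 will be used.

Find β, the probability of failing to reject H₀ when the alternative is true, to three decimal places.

Standardized effect: d = |μ_{flipped} − μ_{traditional}| / σ = |58.3 − 59.9| / 6.9 = 0.2319
Noncentrality parameter: δ = d·√(n/2) = 0.2319 × √(41/2) = 1.0499
One-sided α = 0.05 → critical value z_{0.05} = 1.645.
Power = P(Z > 1.645 − δ) = Φ(-0.595) = 0.2759.
Type II error: β = 1 − power = 1 − 0.2759 = 0.7241.

β ≈ 0.724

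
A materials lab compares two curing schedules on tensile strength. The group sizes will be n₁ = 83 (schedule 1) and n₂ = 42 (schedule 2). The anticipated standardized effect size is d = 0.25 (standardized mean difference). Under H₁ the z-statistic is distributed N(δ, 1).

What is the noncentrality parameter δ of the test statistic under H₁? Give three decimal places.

The noncentrality parameter scales effect size by the design's sample-size factor: δ = d / √(1/n₁ + 1/n₂) = 0.25 / √(1/83 + 1/42) = 1.3202

δ ≈ 1.320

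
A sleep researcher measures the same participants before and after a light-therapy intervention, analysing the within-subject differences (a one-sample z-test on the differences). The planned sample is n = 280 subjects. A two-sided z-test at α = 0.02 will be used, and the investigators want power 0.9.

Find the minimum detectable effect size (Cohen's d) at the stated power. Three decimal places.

d ≈ 0.216

Required noncentrality: δ = z_{0.01} + z_{0.10} = 2.326 + 1.282 = 3.608.
(Lower-tail contribution to power is negligible for δ > 0.)
δ = d·√n ⇒ d = δ/√n = 3.608/√280 = 0.2156.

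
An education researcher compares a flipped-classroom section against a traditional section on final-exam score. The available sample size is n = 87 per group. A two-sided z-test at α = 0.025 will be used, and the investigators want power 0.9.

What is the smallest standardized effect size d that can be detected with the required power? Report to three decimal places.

Required noncentrality: δ = z_{0.0125} + z_{0.10} = 2.241 + 1.282 = 3.523.
(Lower-tail contribution to power is negligible for δ > 0.)
δ = d·√(n/2) ⇒ d = δ/√(n/2) = 3.523/√(87/2) = 0.5341.

d ≈ 0.534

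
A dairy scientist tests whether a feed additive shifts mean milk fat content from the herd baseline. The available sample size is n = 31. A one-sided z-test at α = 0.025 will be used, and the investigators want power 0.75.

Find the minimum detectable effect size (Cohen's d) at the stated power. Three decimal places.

Required noncentrality: δ = z_{0.025} + z_{0.25} = 1.960 + 0.674 = 2.634.
δ = d·√n ⇒ d = δ/√n = 2.634/√31 = 0.4732.

d ≈ 0.473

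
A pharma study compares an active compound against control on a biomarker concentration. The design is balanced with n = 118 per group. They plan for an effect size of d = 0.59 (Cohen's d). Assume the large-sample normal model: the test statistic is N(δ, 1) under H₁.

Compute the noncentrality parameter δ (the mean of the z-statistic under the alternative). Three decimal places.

The noncentrality parameter scales effect size by the design's sample-size factor: δ = d·√(n/2) = 0.59 × √(118/2) = 4.5319

δ ≈ 4.532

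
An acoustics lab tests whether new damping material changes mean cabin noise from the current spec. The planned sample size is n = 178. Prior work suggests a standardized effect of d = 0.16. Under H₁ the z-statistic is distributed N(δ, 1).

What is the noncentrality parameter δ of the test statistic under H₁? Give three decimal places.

δ ≈ 2.135

δ = d·√n = 0.16 × √178 = 2.1347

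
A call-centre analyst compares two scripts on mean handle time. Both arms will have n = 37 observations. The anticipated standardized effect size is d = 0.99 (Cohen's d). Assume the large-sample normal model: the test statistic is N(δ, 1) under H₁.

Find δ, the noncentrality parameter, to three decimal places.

δ = d·√(n/2) = 0.99 × √(37/2) = 4.2582

δ ≈ 4.258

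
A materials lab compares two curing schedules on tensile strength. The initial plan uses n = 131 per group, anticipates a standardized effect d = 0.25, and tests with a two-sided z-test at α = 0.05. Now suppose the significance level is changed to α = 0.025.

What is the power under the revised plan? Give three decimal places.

Power ≈ 0.414

δ = d·√(n/2) = 0.25 × √(131/2) = 2.0233 (unchanged). New critical value: z_{0.0125} = 2.241.
Revised power = Φ(δ − 2.241) + Φ(−δ − 2.241) = Φ(-0.218) + Φ(-4.265) = 0.4137 + 0.0000 = 0.4137.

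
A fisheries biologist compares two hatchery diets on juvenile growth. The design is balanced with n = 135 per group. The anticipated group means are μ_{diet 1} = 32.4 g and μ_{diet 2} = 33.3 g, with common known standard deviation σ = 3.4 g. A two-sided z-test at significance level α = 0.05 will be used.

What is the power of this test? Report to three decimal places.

Power ≈ 0.585

Standardized effect: d = |μ_{diet 1} − μ_{diet 2}| / σ = |32.4 − 33.3| / 3.4 = 0.2647
Noncentrality parameter: δ = d·√(n/2) = 0.2647 × √(135/2) = 2.1748
Two-sided α = 0.05 → critical value z_{0.025} = 1.960.
Power = Φ(δ − 1.960) + Φ(−δ − 1.960) = Φ(0.215) + Φ(-4.135) = 0.5850 + 0.0000 = 0.5851.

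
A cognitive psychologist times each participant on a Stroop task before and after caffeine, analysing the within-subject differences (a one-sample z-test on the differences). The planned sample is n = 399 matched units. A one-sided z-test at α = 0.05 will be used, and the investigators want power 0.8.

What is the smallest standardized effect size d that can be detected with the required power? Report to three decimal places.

d ≈ 0.124

Need Φ(δ − 1.645) = 0.8, so δ = 1.645 + 0.842 = 2.486.
δ = d·√n ⇒ d = δ/√n = 2.486/√399 = 0.1245.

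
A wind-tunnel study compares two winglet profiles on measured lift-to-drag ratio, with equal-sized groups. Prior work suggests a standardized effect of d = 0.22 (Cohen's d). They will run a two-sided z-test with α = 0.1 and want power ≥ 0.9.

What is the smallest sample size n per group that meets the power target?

n = 354 per group

For power 0.9 need Φ(δ − z_{0.05}) = 0.9, so δ = z_{0.05} + z_{0.10} = 1.645 + 1.282 = 2.926.
(The Φ(−δ − z_{α/2}) term is vanishingly small for δ > 0 and is dropped in the standard sample-size formula.)
δ = d·√(n/2) ⇒ n = 2(δ/d)² = 2 × (2.926 / 0.22)² = 353.88.
Rounding up, n = 354 per group.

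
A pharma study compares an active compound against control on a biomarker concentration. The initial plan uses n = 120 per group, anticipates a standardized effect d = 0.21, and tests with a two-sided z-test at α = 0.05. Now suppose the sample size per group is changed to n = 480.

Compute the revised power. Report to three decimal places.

With n = 480 per group: δ = d·√(n/2) = 0.21 × √(480/2) = 3.2533. Critical value z_{0.025} = 1.960.
Revised power = Φ(δ − 1.960) + Φ(−δ − 1.960) = Φ(1.293) + Φ(-5.213) = 0.9021 + 0.0000 = 0.9021.

Power ≈ 0.902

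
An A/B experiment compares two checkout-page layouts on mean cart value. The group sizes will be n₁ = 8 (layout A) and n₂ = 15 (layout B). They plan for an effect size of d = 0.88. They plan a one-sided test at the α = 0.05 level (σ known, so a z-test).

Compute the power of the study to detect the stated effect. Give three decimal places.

Noncentrality parameter: δ = d / √(1/n₁ + 1/n₂) = 0.88 / √(1/8 + 1/15) = 2.0101
One-sided α = 0.05 → critical value z_{0.05} = 1.645.
Power = P(Z > 1.645 − δ) = Φ(0.365) = 0.6425.

Power ≈ 0.643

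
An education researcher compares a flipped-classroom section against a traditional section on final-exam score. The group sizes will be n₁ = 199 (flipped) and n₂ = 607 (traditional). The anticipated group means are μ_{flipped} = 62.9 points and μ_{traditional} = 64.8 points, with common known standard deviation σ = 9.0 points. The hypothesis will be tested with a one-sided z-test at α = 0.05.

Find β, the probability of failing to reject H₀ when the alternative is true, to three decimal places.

β ≈ 0.174

Standardized effect: d = |μ_{flipped} − μ_{traditional}| / σ = |62.9 − 64.8| / 9.0 = 0.2111
Noncentrality parameter: δ = d / √(1/n₁ + 1/n₂) = 0.2111 / √(1/199 + 1/607) = 2.5844
One-sided α = 0.05 → critical value z_{0.05} = 1.645.
Power = Φ(δ − 1.645) = Φ(0.940) = 0.8263.
Type II error: β = 1 − power = 1 − 0.8263 = 0.1737.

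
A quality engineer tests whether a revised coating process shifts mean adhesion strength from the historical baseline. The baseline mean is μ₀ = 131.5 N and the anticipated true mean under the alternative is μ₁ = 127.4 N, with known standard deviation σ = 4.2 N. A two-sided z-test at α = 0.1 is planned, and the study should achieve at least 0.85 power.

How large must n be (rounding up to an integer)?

Standardized effect: d = |μ₁ − μ₀| / σ = |127.4 − 131.5| / 4.2 = 0.9762
For power 0.85 need Φ(δ − z_{0.05}) = 0.85, so δ = z_{0.05} + z_{0.15} = 1.645 + 1.036 = 2.681.
(The Φ(−δ − z_{α/2}) term is vanishingly small for δ > 0 and is dropped in the standard sample-size formula.)
δ = d·√n ⇒ n = (δ/d)² = (2.681 / 0.9762)² = 7.54.
Rounding up, n = 8.

n = 8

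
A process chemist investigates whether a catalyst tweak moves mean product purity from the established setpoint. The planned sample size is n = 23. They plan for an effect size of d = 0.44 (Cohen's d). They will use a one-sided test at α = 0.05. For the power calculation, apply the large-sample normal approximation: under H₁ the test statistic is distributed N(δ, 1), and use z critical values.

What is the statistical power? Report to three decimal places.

Noncentrality parameter: δ = d·√n = 0.44 × √23 = 2.1102
Critical value for a one-sided test at α = 0.05: z_α = 1.645.
Power = P(Z > 1.645 − δ) = Φ(0.465) = 0.6791.

Power ≈ 0.679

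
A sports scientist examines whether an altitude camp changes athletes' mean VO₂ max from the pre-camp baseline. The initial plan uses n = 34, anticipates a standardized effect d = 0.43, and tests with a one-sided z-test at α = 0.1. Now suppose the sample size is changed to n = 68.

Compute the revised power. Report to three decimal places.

With n = 68: δ = d·√n = 0.43 × √68 = 3.5459. Critical value z_{0.1} = 1.282.
Revised power = Φ(δ − 1.282) = Φ(2.264) = 0.9882.

Power ≈ 0.988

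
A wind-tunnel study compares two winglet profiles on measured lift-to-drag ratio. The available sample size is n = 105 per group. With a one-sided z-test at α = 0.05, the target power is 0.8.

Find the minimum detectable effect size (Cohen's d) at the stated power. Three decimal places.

d ≈ 0.343

Need Φ(δ − 1.645) = 0.8, so δ = 1.645 + 0.842 = 2.486.
δ = d·√(n/2) ⇒ d = δ/√(n/2) = 2.486/√(105/2) = 0.3432.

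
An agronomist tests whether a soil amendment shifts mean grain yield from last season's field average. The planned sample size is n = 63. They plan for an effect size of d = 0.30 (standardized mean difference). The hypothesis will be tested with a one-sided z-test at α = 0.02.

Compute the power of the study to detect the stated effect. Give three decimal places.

Noncentrality parameter: δ = d·√n = 0.30 × √63 = 2.3812
One-sided α = 0.02 → critical value z_{0.02} = 2.054.
Power = Φ(δ − 2.054) = Φ(0.327) = 0.6283.

Power ≈ 0.628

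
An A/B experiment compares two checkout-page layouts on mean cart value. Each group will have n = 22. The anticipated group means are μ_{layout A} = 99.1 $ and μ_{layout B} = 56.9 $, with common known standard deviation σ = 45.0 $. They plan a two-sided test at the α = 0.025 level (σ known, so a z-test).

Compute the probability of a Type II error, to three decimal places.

β ≈ 0.192

Standardized effect: d = |μ_{layout A} − μ_{layout B}| / σ = |99.1 − 56.9| / 45.0 = 0.9378
Noncentrality parameter: δ = d·√(n/2) = 0.9378 × √(22/2) = 3.1103
Two-sided α = 0.025 → critical value z_{0.0125} = 2.241.
Power = Φ(δ − 2.241) + Φ(−δ − 2.241) = Φ(0.869) + Φ(-5.352) = 0.8075 + 0.0000 = 0.8075.
Type II error: β = 1 − power = 1 − 0.8075 = 0.1925.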